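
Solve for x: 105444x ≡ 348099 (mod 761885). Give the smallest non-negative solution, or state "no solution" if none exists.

694236

First find gcd(105444, 761885):
761885 = 7*105444 + 23777
105444 = 4*23777 + 10336
23777 = 2*10336 + 3105
10336 = 3*3105 + 1021
3105 = 3*1021 + 42
1021 = 24*42 + 13
42 = 3*13 + 3
13 = 4*3 + 1
3 = 3*1 + 0
gcd = 1, so a unique solution mod 761885 exists.
Back-substitute for the Bézout coefficients:
1 = 13 − 4·3
1 = −4·42 + 13·13
1 = 13·1021 − 316·42
1 = −316·3105 + 961·1021
1 = 961·10336 − 3199·3105
1 = −3199·23777 + 7359·10336
1 = 7359·105444 − 32635·23777
1 = −32635·761885 + 235804·105444
So 105444·(235804) ≡ 1 (mod 761885), giving 105444⁻¹ ≡ 235804.
x ≡ 105444⁻¹·348099 ≡ 235804·348099 ≡ 694236 (mod 761885).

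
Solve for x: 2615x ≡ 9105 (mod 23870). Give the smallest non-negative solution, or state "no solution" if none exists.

First find gcd(2615, 23870):
23870 = 9*2615 + 335
2615 = 7*335 + 270
335 = 1*270 + 65
270 = 4*65 + 10
65 = 6*10 + 5
10 = 2*5 + 0
gcd = 5 and 5 | 9105, so solutions exist. Divide through by 5: 523x ≡ 1821 (mod 4774).
Now find 523⁻¹ mod 4774:
4774 = 9·523 + 67
523 = 7·67 + 54
67 = 1·54 + 13
54 = 4·13 + 2
13 = 6·2 + 1
2 = 2·1 + 0
Back-substitute:
1 = 13 − 6·2
1 = −6·54 + 25·13
1 = 25·67 − 31·54
1 = −31·523 + 242·67
1 = 242·4774 − 2209·523
So 523·(-2209) ≡ 1 (mod 4774), i.e. 523⁻¹ ≡ 2565.
Then x ≡ 2565·1821 ≡ 1893 (mod 4774); the smallest non-negative solution is x = 1893.

1893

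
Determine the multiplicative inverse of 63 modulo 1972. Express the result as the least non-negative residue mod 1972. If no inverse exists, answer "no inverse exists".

1659

gcd(1972, 63) by repeated division:
1972 = 31*63 + 19
63 = 3*19 + 6
19 = 3*6 + 1
6 = 6*1 + 0
gcd = 1, so the inverse exists. Back-substitute:
1 = 19 − 3·6
1 = −3·63 + 10·19
1 = 10·1972 − 313·63
Hence 63⁻¹ ≡ -313 ≡ 1659 (mod 1972).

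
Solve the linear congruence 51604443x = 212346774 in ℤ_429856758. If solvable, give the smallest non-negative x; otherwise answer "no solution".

39910592

First find gcd(51604443, 429856758):
429856758 = 8*51604443 + 17021214
51604443 = 3*17021214 + 540801
17021214 = 31*540801 + 256383
540801 = 2*256383 + 28035
256383 = 9*28035 + 4068
28035 = 6*4068 + 3627
4068 = 1*3627 + 441
3627 = 8*441 + 99
441 = 4*99 + 45
99 = 2*45 + 9
45 = 5*9 + 0
gcd = 9 and 9 | 212346774, so solutions exist. Divide through by 9: 5733827x ≡ 23594086 (mod 47761862).
Now find 5733827⁻¹ mod 47761862:
47761862 = 8*5733827 + 1891246
5733827 = 3*1891246 + 60089
1891246 = 31*60089 + 28487
60089 = 2*28487 + 3115
28487 = 9*3115 + 452
3115 = 6*452 + 403
452 = 1*403 + 49
403 = 8*49 + 11
49 = 4*11 + 5
11 = 2*5 + 1
5 = 5*1 + 0
Back-substitute:
1 = 11 − 2·5
1 = −2·49 + 9·11
1 = 9·403 − 74·49
1 = −74·452 + 83·403
1 = 83·3115 − 572·452
1 = −572·28487 + 5231·3115
1 = 5231·60089 − 11034·28487
1 = −11034·1891246 + 347285·60089
1 = 347285·5733827 − 1052889·1891246
1 = −1052889·47761862 + 8770397·5733827
So 5733827⁻¹ ≡ 8770397 (mod 47761862).
Then x ≡ 8770397·23594086 ≡ 39910592 (mod 47761862); the smallest non-negative solution is x = 39910592.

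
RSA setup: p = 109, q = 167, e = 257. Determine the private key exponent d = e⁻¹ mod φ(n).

15905

φ(n) = (p−1)(q−1) = 108·166 = 17928.
Need d with 257·d ≡ 1 (mod 17928). Apply the extended Euclidean algorithm:
17928 = 69*257 + 195
257 = 1*195 + 62
195 = 3*62 + 9
62 = 6*9 + 8
9 = 1*8 + 1
8 = 8*1 + 0
Back-substitute:
1 = 9 − 8
1 = −62 + 7·9
1 = 7·195 − 22·62
1 = −22·257 + 29·195
1 = 29·17928 − 2023·257
So 257·(-2023) ≡ 1 (mod 17928), hence d ≡ -2023 ≡ 15905 (mod 17928).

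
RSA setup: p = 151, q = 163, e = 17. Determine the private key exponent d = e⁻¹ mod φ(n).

φ(n) = (p−1)(q−1) = 150·162 = 24300.
Need d with 17·d ≡ 1 (mod 24300). Apply the extended Euclidean algorithm:
24300 = 1429·17 + 7
17 = 2·7 + 3
7 = 2·3 + 1
3 = 3·1 + 0
Back-substitute:
1 = 7 − 2·3
1 = −2·17 + 5·7
1 = 5·24300 − 7147·17
So 17·(-7147) ≡ 1 (mod 24300), hence d ≡ -7147 ≡ 17153 (mod 24300).

17153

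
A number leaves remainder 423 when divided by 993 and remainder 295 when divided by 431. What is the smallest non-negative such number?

303288

Write x = 423 + 993·k. Then 993·k ≡ 295 − 423 ≡ 303 (mod 431).
Need 993⁻¹ mod 431. Extended Euclid on (431, 131):
431 = 3×131 + 38
131 = 3×38 + 17
38 = 2×17 + 4
17 = 4×4 + 1
4 = 4×1 + 0
Back-substitute:
1 = 17 − 4·4
1 = −4·38 + 9·17
1 = 9·131 − 31·38
1 = −31·431 + 102·131
993⁻¹ ≡ 102 (mod 431), so k ≡ 102·303 ≡ 305 (mod 431).
x = 423 + 993·305 = 303288.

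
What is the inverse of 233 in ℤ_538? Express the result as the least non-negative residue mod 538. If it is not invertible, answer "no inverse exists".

Run Euclid on (538, 233):
538 = 2×233 + 72
233 = 3×72 + 17
72 = 4×17 + 4
17 = 4×4 + 1
4 = 4×1 + 0
Since gcd(233, 538) = 1, back-substitute to write 1 as a combination:
1 = 17 − 4·4
1 = −4·72 + 17·17
1 = 17·233 − 55·72
1 = −55·538 + 127·233
So 233·127 ≡ 1 (mod 538).

127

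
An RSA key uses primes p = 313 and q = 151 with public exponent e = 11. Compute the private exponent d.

φ(n) = (p−1)(q−1) = 312·150 = 46800.
Need d with 11·d ≡ 1 (mod 46800). Apply the extended Euclidean algorithm:
46800 = 4254×11 + 6
11 = 1×6 + 5
6 = 1×5 + 1
5 = 5×1 + 0
Back-substitute:
1 = 6 − 5
1 = −11 + 2·6
1 = 2·46800 − 8509·11
So 11·(-8509) ≡ 1 (mod 46800), hence d ≡ -8509 ≡ 38291 (mod 46800).

38291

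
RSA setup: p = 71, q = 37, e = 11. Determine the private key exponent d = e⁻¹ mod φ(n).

2291

φ(n) = (p−1)(q−1) = 70·36 = 2520.
Need d with 11·d ≡ 1 (mod 2520). Apply the extended Euclidean algorithm:
2520 = 229·11 + 1
11 = 11·1 + 0
Back-substitute:
1 = 2520 − 229·11
So 11·(-229) ≡ 1 (mod 2520), hence d ≡ -229 ≡ 2291 (mod 2520).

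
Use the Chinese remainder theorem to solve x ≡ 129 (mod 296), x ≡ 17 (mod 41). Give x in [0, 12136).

Write x = 129 + 296·k. Then 296·k ≡ 17 − 129 ≡ 11 (mod 41).
Need 296⁻¹ mod 41. Extended Euclid on (41, 9):
41 = 4*9 + 5
9 = 1*5 + 4
5 = 1*4 + 1
4 = 4*1 + 0
Back-substitute:
1 = 5 − 4
1 = −9 + 2·5
1 = 2·41 − 9·9
296⁻¹ ≡ 32 (mod 41), so k ≡ 32·11 ≡ 24 (mod 41).
x = 129 + 296·24 = 7233.

7233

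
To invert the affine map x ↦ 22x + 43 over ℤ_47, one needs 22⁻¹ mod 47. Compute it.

Run Euclid on (47, 22):
47 = 2·22 + 3
22 = 7·3 + 1
3 = 3·1 + 0
Since gcd(22, 47) = 1, back-substitute to write 1 as a combination:
1 = 22 − 7·3
1 = −7·47 + 15·22
So 22·15 ≡ 1 (mod 47).

15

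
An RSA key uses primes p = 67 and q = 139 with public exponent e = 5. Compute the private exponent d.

5465

φ(n) = (p−1)(q−1) = 66·138 = 9108.
Need d with 5·d ≡ 1 (mod 9108). Apply the extended Euclidean algorithm:
9108 = 1821·5 + 3
5 = 1·3 + 2
3 = 1·2 + 1
2 = 2·1 + 0
Back-substitute:
1 = 3 − 2
1 = −5 + 2·3
1 = 2·9108 − 3643·5
So 5·(-3643) ≡ 1 (mod 9108), hence d ≡ -3643 ≡ 5465 (mod 9108).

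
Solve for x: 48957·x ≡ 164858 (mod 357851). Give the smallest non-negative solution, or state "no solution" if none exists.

First find gcd(48957, 357851):
357851 = 7×48957 + 15152
48957 = 3×15152 + 3501
15152 = 4×3501 + 1148
3501 = 3×1148 + 57
1148 = 20×57 + 8
57 = 7×8 + 1
8 = 8×1 + 0
gcd = 1, so a unique solution mod 357851 exists.
Back-substitute for the Bézout coefficients:
1 = 57 − 7·8
1 = −7·1148 + 141·57
1 = 141·3501 − 430·1148
1 = −430·15152 + 1861·3501
1 = 1861·48957 − 6013·15152
1 = −6013·357851 + 43952·48957
So 48957·(43952) ≡ 1 (mod 357851), giving 48957⁻¹ ≡ 43952.
x ≡ 48957⁻¹·164858 ≡ 43952·164858 ≡ 71768 (mod 357851).

71768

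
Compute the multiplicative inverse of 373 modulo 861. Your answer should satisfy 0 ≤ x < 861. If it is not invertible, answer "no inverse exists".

277

Extended Euclidean algorithm:
861 = 2*373 + 115
373 = 3*115 + 28
115 = 4*28 + 3
28 = 9*3 + 1
3 = 3*1 + 0
gcd = 1, so the inverse exists. Back-substitute:
1 = 28 − 9·3
1 = −9·115 + 37·28
1 = 37·373 − 120·115
1 = −120·861 + 277·373
So 373·277 ≡ 1 (mod 861).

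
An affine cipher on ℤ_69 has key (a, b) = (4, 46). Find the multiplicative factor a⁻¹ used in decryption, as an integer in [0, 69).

52

Run Euclid on (69, 4):
69 = 17·4 + 1
4 = 4·1 + 0
The gcd is 1. Working backward:
1 = 69 − 17·4
Thus 4·(-17) ≡ 1 (mod 69); reducing, -17 mod 69 = 52.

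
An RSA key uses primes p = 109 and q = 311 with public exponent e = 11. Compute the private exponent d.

φ(n) = (p−1)(q−1) = 108·310 = 33480.
Need d with 11·d ≡ 1 (mod 33480). Apply the extended Euclidean algorithm:
33480 = 3043·11 + 7
11 = 1·7 + 4
7 = 1·4 + 3
4 = 1·3 + 1
3 = 3·1 + 0
Back-substitute:
1 = 4 − 3
1 = −7 + 2·4
1 = 2·11 − 3·7
1 = −3·33480 + 9131·11
So 11·9131 ≡ 1 (mod 33480), hence d = 9131.

9131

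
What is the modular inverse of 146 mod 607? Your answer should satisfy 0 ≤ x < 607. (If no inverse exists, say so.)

79

Extended Euclidean algorithm:
607 = 4*146 + 23
146 = 6*23 + 8
23 = 2*8 + 7
8 = 1*7 + 1
7 = 7*1 + 0
The gcd is 1. Working backward:
1 = 8 − 7
1 = −23 + 3·8
1 = 3·146 − 19·23
1 = −19·607 + 79·146
So 146·79 ≡ 1 (mod 607).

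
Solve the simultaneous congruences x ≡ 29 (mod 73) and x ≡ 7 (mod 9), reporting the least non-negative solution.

394

Write x = 29 + 73·k. Then 73·k ≡ 7 − 29 ≡ 5 (mod 9).
Need 73⁻¹ mod 9. Extended Euclid on (9, 1):
9 = 9·1 + 0
73⁻¹ ≡ 1 (mod 9), so k ≡ 1·5 ≡ 5 (mod 9).
x = 29 + 73·5 = 394.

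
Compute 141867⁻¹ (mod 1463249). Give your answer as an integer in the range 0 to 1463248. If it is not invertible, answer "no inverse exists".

1414834

Extended Euclidean algorithm:
1463249 = 10·141867 + 44579
141867 = 3·44579 + 8130
44579 = 5·8130 + 3929
8130 = 2·3929 + 272
3929 = 14·272 + 121
272 = 2·121 + 30
121 = 4·30 + 1
30 = 30·1 + 0
The gcd is 1. Working backward:
1 = 121 − 4·30
1 = −4·272 + 9·121
1 = 9·3929 − 130·272
1 = −130·8130 + 269·3929
1 = 269·44579 − 1475·8130
1 = −1475·141867 + 4694·44579
1 = 4694·1463249 − 48415·141867
So 141867·(-48415) ≡ 1 (mod 1463249), and -48415 ≡ 1414834 (mod 1463249).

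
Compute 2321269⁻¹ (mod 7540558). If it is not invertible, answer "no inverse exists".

Apply the Euclidean algorithm to 7540558 and 2321269:
7540558 = 3×2321269 + 576751
2321269 = 4×576751 + 14265
576751 = 40×14265 + 6151
14265 = 2×6151 + 1963
6151 = 3×1963 + 262
1963 = 7×262 + 129
262 = 2×129 + 4
129 = 32×4 + 1
4 = 4×1 + 0
gcd = 1, so the inverse exists. Back-substitute:
1 = 129 − 32·4
1 = −32·262 + 65·129
1 = 65·1963 − 487·262
1 = −487·6151 + 1526·1963
1 = 1526·14265 − 3539·6151
1 = −3539·576751 + 143086·14265
1 = 143086·2321269 − 575883·576751
1 = −575883·7540558 + 1870735·2321269
So 2321269·1870735 ≡ 1 (mod 7540558).

1870735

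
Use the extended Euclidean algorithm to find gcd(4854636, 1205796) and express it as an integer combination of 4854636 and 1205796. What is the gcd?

Repeated division:
4854636 = 4·1205796 + 31452
1205796 = 38·31452 + 10620
31452 = 2·10620 + 10212
10620 = 1·10212 + 408
10212 = 25·408 + 12
408 = 34·12 + 0
gcd(4854636, 1205796) = 12.
Working backward:
12 = 10212 − 25·408
12 = −25·10620 + 26·10212
12 = 26·31452 − 77·10620
12 = −77·1205796 + 2952·31452
12 = 2952·4854636 − 11885·1205796
So 12 = (2952)·4854636 + (-11885)·1205796.

12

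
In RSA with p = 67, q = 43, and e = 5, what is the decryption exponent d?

1109

φ(n) = (p−1)(q−1) = 66·42 = 2772.
Need d with 5·d ≡ 1 (mod 2772). Apply the extended Euclidean algorithm:
2772 = 554×5 + 2
5 = 2×2 + 1
2 = 2×1 + 0
Back-substitute:
1 = 5 − 2·2
1 = −2·2772 + 1109·5
So 5·1109 ≡ 1 (mod 2772), hence d = 1109.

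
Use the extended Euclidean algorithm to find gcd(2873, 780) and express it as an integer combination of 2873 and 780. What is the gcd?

Euclidean algorithm:
2873 = 3×780 + 533
780 = 1×533 + 247
533 = 2×247 + 39
247 = 6×39 + 13
39 = 3×13 + 0
gcd(2873, 780) = 13.
Back-substituting:
13 = 247 − 6·39
13 = −6·533 + 13·247
13 = 13·780 − 19·533
13 = −19·2873 + 70·780
So 13 = (-19)·2873 + (70)·780.

13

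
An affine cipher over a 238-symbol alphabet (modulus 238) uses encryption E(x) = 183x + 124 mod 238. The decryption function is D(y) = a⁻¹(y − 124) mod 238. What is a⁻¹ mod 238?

Run Euclid on (238, 183):
238 = 1×183 + 55
183 = 3×55 + 18
55 = 3×18 + 1
18 = 18×1 + 0
Since gcd(183, 238) = 1, back-substitute to write 1 as a combination:
1 = 55 − 3·18
1 = −3·183 + 10·55
1 = 10·238 − 13·183
Thus 183·(-13) ≡ 1 (mod 238); reducing, -13 mod 238 = 225.

225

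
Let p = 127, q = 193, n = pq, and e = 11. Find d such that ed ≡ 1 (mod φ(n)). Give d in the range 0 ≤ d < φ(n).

φ(n) = (p−1)(q−1) = 126·192 = 24192.
Need d with 11·d ≡ 1 (mod 24192). Apply the extended Euclidean algorithm:
24192 = 2199×11 + 3
11 = 3×3 + 2
3 = 1×2 + 1
2 = 2×1 + 0
Back-substitute:
1 = 3 − 2
1 = −11 + 4·3
1 = 4·24192 − 8797·11
So 11·(-8797) ≡ 1 (mod 24192), hence d ≡ -8797 ≡ 15395 (mod 24192).

15395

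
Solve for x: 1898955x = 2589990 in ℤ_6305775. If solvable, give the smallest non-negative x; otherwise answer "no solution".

374558

First find gcd(1898955, 6305775):
6305775 = 3*1898955 + 608910
1898955 = 3*608910 + 72225
608910 = 8*72225 + 31110
72225 = 2*31110 + 10005
31110 = 3*10005 + 1095
10005 = 9*1095 + 150
1095 = 7*150 + 45
150 = 3*45 + 15
45 = 3*15 + 0
gcd = 15 and 15 | 2589990, so solutions exist. Divide through by 15: 126597x ≡ 172666 (mod 420385).
Now find 126597⁻¹ mod 420385:
420385 = 3×126597 + 40594
126597 = 3×40594 + 4815
40594 = 8×4815 + 2074
4815 = 2×2074 + 667
2074 = 3×667 + 73
667 = 9×73 + 10
73 = 7×10 + 3
10 = 3×3 + 1
3 = 3×1 + 0
Back-substitute:
1 = 10 − 3·3
1 = −3·73 + 22·10
1 = 22·667 − 201·73
1 = −201·2074 + 625·667
1 = 625·4815 − 1451·2074
1 = −1451·40594 + 12233·4815
1 = 12233·126597 − 38150·40594
1 = −38150·420385 + 126683·126597
So 126597⁻¹ ≡ 126683 (mod 420385).
Then x ≡ 126683·172666 ≡ 374558 (mod 420385); the smallest non-negative solution is x = 374558.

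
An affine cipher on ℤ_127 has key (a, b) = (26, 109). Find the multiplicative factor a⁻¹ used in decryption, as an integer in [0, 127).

Apply the Euclidean algorithm to 127 and 26:
127 = 4*26 + 23
26 = 1*23 + 3
23 = 7*3 + 2
3 = 1*2 + 1
2 = 2*1 + 0
The gcd is 1. Working backward:
1 = 3 − 2
1 = −23 + 8·3
1 = 8·26 − 9·23
1 = −9·127 + 44·26
So 26·44 ≡ 1 (mod 127).

44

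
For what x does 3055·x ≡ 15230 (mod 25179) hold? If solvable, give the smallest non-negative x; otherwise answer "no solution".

18302

First find gcd(3055, 25179):
25179 = 8·3055 + 739
3055 = 4·739 + 99
739 = 7·99 + 46
99 = 2·46 + 7
46 = 6·7 + 4
7 = 1·4 + 3
4 = 1·3 + 1
3 = 3·1 + 0
gcd = 1, so a unique solution mod 25179 exists.
Back-substitute for the Bézout coefficients:
1 = 4 − 3
1 = −7 + 2·4
1 = 2·46 − 13·7
1 = −13·99 + 28·46
1 = 28·739 − 209·99
1 = −209·3055 + 864·739
1 = 864·25179 − 7121·3055
So 3055·(-7121) ≡ 1 (mod 25179), giving 3055⁻¹ ≡ 18058.
x ≡ 3055⁻¹·15230 ≡ 18058·15230 ≡ 18302 (mod 25179).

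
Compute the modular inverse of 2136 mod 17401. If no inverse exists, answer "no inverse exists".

gcd(17401, 2136) by repeated division:
17401 = 8×2136 + 313
2136 = 6×313 + 258
313 = 1×258 + 55
258 = 4×55 + 38
55 = 1×38 + 17
38 = 2×17 + 4
17 = 4×4 + 1
4 = 4×1 + 0
The gcd is 1. Working backward:
1 = 17 − 4·4
1 = −4·38 + 9·17
1 = 9·55 − 13·38
1 = −13·258 + 61·55
1 = 61·313 − 74·258
1 = −74·2136 + 505·313
1 = 505·17401 − 4114·2136
Thus 2136·(-4114) ≡ 1 (mod 17401); reducing, -4114 mod 17401 = 13287.

13287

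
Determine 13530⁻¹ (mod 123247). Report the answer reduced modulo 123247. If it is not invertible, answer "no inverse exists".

29122

Extended Euclidean algorithm:
123247 = 9×13530 + 1477
13530 = 9×1477 + 237
1477 = 6×237 + 55
237 = 4×55 + 17
55 = 3×17 + 4
17 = 4×4 + 1
4 = 4×1 + 0
The gcd is 1. Working backward:
1 = 17 − 4·4
1 = −4·55 + 13·17
1 = 13·237 − 56·55
1 = −56·1477 + 349·237
1 = 349·13530 − 3197·1477
1 = −3197·123247 + 29122·13530
So 13530·29122 ≡ 1 (mod 123247).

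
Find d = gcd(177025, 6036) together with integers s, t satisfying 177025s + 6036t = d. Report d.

1

Euclidean algorithm:
177025 = 29*6036 + 1981
6036 = 3*1981 + 93
1981 = 21*93 + 28
93 = 3*28 + 9
28 = 3*9 + 1
9 = 9*1 + 0
gcd(177025, 6036) = 1.
Express as a combination:
1 = 28 − 3·9
1 = −3·93 + 10·28
1 = 10·1981 − 213·93
1 = −213·6036 + 649·1981
1 = 649·177025 − 19034·6036
So 1 = (649)·177025 + (-19034)·6036.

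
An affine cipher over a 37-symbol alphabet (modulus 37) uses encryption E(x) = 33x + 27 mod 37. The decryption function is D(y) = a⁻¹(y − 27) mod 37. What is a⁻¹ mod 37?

Apply the Euclidean algorithm to 37 and 33:
37 = 1*33 + 4
33 = 8*4 + 1
4 = 4*1 + 0
Since gcd(33, 37) = 1, back-substitute to write 1 as a combination:
1 = 33 − 8·4
1 = −8·37 + 9·33
So 33·9 ≡ 1 (mod 37).

9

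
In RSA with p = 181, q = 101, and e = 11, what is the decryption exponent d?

13091

φ(n) = (p−1)(q−1) = 180·100 = 18000.
Need d with 11·d ≡ 1 (mod 18000). Apply the extended Euclidean algorithm:
18000 = 1636·11 + 4
11 = 2·4 + 3
4 = 1·3 + 1
3 = 3·1 + 0
Back-substitute:
1 = 4 − 3
1 = −11 + 3·4
1 = 3·18000 − 4909·11
So 11·(-4909) ≡ 1 (mod 18000), hence d ≡ -4909 ≡ 13091 (mod 18000).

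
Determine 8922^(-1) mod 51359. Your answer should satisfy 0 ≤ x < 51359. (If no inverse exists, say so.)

Extended Euclidean algorithm:
51359 = 5×8922 + 6749
8922 = 1×6749 + 2173
6749 = 3×2173 + 230
2173 = 9×230 + 103
230 = 2×103 + 24
103 = 4×24 + 7
24 = 3×7 + 3
7 = 2×3 + 1
3 = 3×1 + 0
The gcd is 1. Working backward:
1 = 7 − 2·3
1 = −2·24 + 7·7
1 = 7·103 − 30·24
1 = −30·230 + 67·103
1 = 67·2173 − 633·230
1 = −633·6749 + 1966·2173
1 = 1966·8922 − 2599·6749
1 = −2599·51359 + 14961·8922
So 8922·14961 ≡ 1 (mod 51359).

14961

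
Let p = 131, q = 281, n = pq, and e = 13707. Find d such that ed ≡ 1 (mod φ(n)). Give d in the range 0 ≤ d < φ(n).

35043

φ(n) = (p−1)(q−1) = 130·280 = 36400.
Need d with 13707·d ≡ 1 (mod 36400). Apply the extended Euclidean algorithm:
36400 = 2*13707 + 8986
13707 = 1*8986 + 4721
8986 = 1*4721 + 4265
4721 = 1*4265 + 456
4265 = 9*456 + 161
456 = 2*161 + 134
161 = 1*134 + 27
134 = 4*27 + 26
27 = 1*26 + 1
26 = 26*1 + 0
Back-substitute:
1 = 27 − 26
1 = −134 + 5·27
1 = 5·161 − 6·134
1 = −6·456 + 17·161
1 = 17·4265 − 159·456
1 = −159·4721 + 176·4265
1 = 176·8986 − 335·4721
1 = −335·13707 + 511·8986
1 = 511·36400 − 1357·13707
So 13707·(-1357) ≡ 1 (mod 36400), hence d ≡ -1357 ≡ 35043 (mod 36400).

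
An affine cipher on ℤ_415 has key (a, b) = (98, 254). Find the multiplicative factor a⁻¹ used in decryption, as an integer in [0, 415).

Apply the Euclidean algorithm to 415 and 98:
415 = 4·98 + 23
98 = 4·23 + 6
23 = 3·6 + 5
6 = 1·5 + 1
5 = 5·1 + 0
gcd = 1, so the inverse exists. Back-substitute:
1 = 6 − 5
1 = −23 + 4·6
1 = 4·98 − 17·23
1 = −17·415 + 72·98
So 98·72 ≡ 1 (mod 415).

72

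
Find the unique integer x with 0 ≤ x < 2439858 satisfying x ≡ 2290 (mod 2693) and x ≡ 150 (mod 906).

1208754

Write x = 2290 + 2693·k. Then 2693·k ≡ 150 − 2290 ≡ 578 (mod 906).
Need 2693⁻¹ mod 906. Extended Euclid on (906, 881):
906 = 1*881 + 25
881 = 35*25 + 6
25 = 4*6 + 1
6 = 6*1 + 0
Back-substitute:
1 = 25 − 4·6
1 = −4·881 + 141·25
1 = 141·906 − 145·881
2693⁻¹ ≡ 761 (mod 906), so k ≡ 761·578 ≡ 448 (mod 906).
x = 2290 + 2693·448 = 1208754.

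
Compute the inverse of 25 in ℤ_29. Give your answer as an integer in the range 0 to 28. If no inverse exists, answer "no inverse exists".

7

Run Euclid on (29, 25):
29 = 1×25 + 4
25 = 6×4 + 1
4 = 4×1 + 0
gcd = 1, so the inverse exists. Back-substitute:
1 = 25 − 6·4
1 = −6·29 + 7·25
So 25·7 ≡ 1 (mod 29).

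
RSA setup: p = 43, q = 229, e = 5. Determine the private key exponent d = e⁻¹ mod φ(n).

φ(n) = (p−1)(q−1) = 42·228 = 9576.
Need d with 5·d ≡ 1 (mod 9576). Apply the extended Euclidean algorithm:
9576 = 1915·5 + 1
5 = 5·1 + 0
Back-substitute:
1 = 9576 − 1915·5
So 5·(-1915) ≡ 1 (mod 9576), hence d ≡ -1915 ≡ 7661 (mod 9576).

7661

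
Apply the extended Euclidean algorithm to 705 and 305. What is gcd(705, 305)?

Euclidean algorithm:
705 = 2×305 + 95
305 = 3×95 + 20
95 = 4×20 + 15
20 = 1×15 + 5
15 = 3×5 + 0
gcd(705, 305) = 5.
Express as a combination:
5 = 20 − 15
5 = −95 + 5·20
5 = 5·305 − 16·95
5 = −16·705 + 37·305
So 5 = (-16)·705 + (37)·305.

5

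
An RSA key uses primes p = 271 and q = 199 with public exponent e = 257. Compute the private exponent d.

φ(n) = (p−1)(q−1) = 270·198 = 53460.
Need d with 257·d ≡ 1 (mod 53460). Apply the extended Euclidean algorithm:
53460 = 208*257 + 4
257 = 64*4 + 1
4 = 4*1 + 0
Back-substitute:
1 = 257 − 64·4
1 = −64·53460 + 13313·257
So 257·13313 ≡ 1 (mod 53460), hence d = 13313.

13313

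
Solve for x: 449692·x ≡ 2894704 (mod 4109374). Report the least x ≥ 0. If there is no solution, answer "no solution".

1074567

First find gcd(449692, 4109374):
4109374 = 9*449692 + 62146
449692 = 7*62146 + 14670
62146 = 4*14670 + 3466
14670 = 4*3466 + 806
3466 = 4*806 + 242
806 = 3*242 + 80
242 = 3*80 + 2
80 = 40*2 + 0
gcd = 2 and 2 | 2894704, so solutions exist. Divide through by 2: 224846x ≡ 1447352 (mod 2054687).
Now find 224846⁻¹ mod 2054687:
2054687 = 9·224846 + 31073
224846 = 7·31073 + 7335
31073 = 4·7335 + 1733
7335 = 4·1733 + 403
1733 = 4·403 + 121
403 = 3·121 + 40
121 = 3·40 + 1
40 = 40·1 + 0
Back-substitute:
1 = 121 − 3·40
1 = −3·403 + 10·121
1 = 10·1733 − 43·403
1 = −43·7335 + 182·1733
1 = 182·31073 − 771·7335
1 = −771·224846 + 5579·31073
1 = 5579·2054687 − 50982·224846
So 224846·(-50982) ≡ 1 (mod 2054687), i.e. 224846⁻¹ ≡ 2003705.
Then x ≡ 2003705·1447352 ≡ 1074567 (mod 2054687); the smallest non-negative solution is x = 1074567.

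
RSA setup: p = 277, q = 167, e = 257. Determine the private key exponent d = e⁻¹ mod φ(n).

φ(n) = (p−1)(q−1) = 276·166 = 45816.
Need d with 257·d ≡ 1 (mod 45816). Apply the extended Euclidean algorithm:
45816 = 178·257 + 70
257 = 3·70 + 47
70 = 1·47 + 23
47 = 2·23 + 1
23 = 23·1 + 0
Back-substitute:
1 = 47 − 2·23
1 = −2·70 + 3·47
1 = 3·257 − 11·70
1 = −11·45816 + 1961·257
So 257·1961 ≡ 1 (mod 45816), hence d = 1961.

1961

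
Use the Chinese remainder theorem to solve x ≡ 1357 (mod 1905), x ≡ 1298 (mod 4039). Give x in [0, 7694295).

5983057

Write x = 1357 + 1905·k. Then 1905·k ≡ 1298 − 1357 ≡ 3980 (mod 4039).
Need 1905⁻¹ mod 4039. Extended Euclid on (4039, 1905):
4039 = 2·1905 + 229
1905 = 8·229 + 73
229 = 3·73 + 10
73 = 7·10 + 3
10 = 3·3 + 1
3 = 3·1 + 0
Back-substitute:
1 = 10 − 3·3
1 = −3·73 + 22·10
1 = 22·229 − 69·73
1 = −69·1905 + 574·229
1 = 574·4039 − 1217·1905
1905⁻¹ ≡ 2822 (mod 4039), so k ≡ 2822·3980 ≡ 3140 (mod 4039).
x = 1357 + 1905·3140 = 5983057.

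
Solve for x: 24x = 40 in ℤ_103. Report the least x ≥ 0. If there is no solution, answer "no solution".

First find gcd(24, 103):
103 = 4·24 + 7
24 = 3·7 + 3
7 = 2·3 + 1
3 = 3·1 + 0
gcd = 1, so a unique solution mod 103 exists.
Back-substitute for the Bézout coefficients:
1 = 7 − 2·3
1 = −2·24 + 7·7
1 = 7·103 − 30·24
So 24·(-30) ≡ 1 (mod 103), giving 24⁻¹ ≡ 73.
x ≡ 24⁻¹·40 ≡ 73·40 ≡ 36 (mod 103).

36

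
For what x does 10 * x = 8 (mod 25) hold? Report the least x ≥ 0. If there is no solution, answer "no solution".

no solution

gcd(10, 25):
25 = 2*10 + 5
10 = 2*5 + 0
gcd = 5, but 5 ∤ 8, so the congruence has no solution.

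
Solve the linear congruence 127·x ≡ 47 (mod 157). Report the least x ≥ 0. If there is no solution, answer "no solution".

56

First find gcd(127, 157):
157 = 1*127 + 30
127 = 4*30 + 7
30 = 4*7 + 2
7 = 3*2 + 1
2 = 2*1 + 0
gcd = 1, so a unique solution mod 157 exists.
Back-substitute for the Bézout coefficients:
1 = 7 − 3·2
1 = −3·30 + 13·7
1 = 13·127 − 55·30
1 = −55·157 + 68·127
So 127·(68) ≡ 1 (mod 157), giving 127⁻¹ ≡ 68.
x ≡ 127⁻¹·47 ≡ 68·47 ≡ 56 (mod 157).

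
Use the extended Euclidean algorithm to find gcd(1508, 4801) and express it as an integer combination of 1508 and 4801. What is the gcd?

1

Apply Euclid's algorithm to 4801 and 1508:
4801 = 3*1508 + 277
1508 = 5*277 + 123
277 = 2*123 + 31
123 = 3*31 + 30
31 = 1*30 + 1
30 = 30*1 + 0
gcd(1508, 4801) = 1.
Express as a combination:
1 = 31 − 30
1 = −123 + 4·31
1 = 4·277 − 9·123
1 = −9·1508 + 49·277
1 = 49·4801 − 156·1508
So 1 = (49)·4801 + (-156)·1508.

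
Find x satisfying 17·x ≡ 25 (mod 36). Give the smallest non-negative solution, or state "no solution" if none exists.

First find gcd(17, 36):
36 = 2×17 + 2
17 = 8×2 + 1
2 = 2×1 + 0
gcd = 1, so a unique solution mod 36 exists.
Back-substitute for the Bézout coefficients:
1 = 17 − 8·2
1 = −8·36 + 17·17
So 17·(17) ≡ 1 (mod 36), giving 17⁻¹ ≡ 17.
x ≡ 17⁻¹·25 ≡ 17·25 ≡ 29 (mod 36).

29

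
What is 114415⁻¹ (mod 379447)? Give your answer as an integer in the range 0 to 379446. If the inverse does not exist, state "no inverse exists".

gcd(379447, 114415) by repeated division:
379447 = 3·114415 + 36202
114415 = 3·36202 + 5809
36202 = 6·5809 + 1348
5809 = 4·1348 + 417
1348 = 3·417 + 97
417 = 4·97 + 29
97 = 3·29 + 10
29 = 2·10 + 9
10 = 1·9 + 1
9 = 9·1 + 0
Since gcd(114415, 379447) = 1, back-substitute to write 1 as a combination:
1 = 10 − 9
1 = −29 + 3·10
1 = 3·97 − 10·29
1 = −10·417 + 43·97
1 = 43·1348 − 139·417
1 = −139·5809 + 599·1348
1 = 599·36202 − 3733·5809
1 = −3733·114415 + 11798·36202
1 = 11798·379447 − 39127·114415
Thus 114415·(-39127) ≡ 1 (mod 379447); reducing, -39127 mod 379447 = 340320.

340320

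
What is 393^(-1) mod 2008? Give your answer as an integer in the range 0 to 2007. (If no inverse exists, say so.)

1681

Extended Euclidean algorithm:
2008 = 5·393 + 43
393 = 9·43 + 6
43 = 7·6 + 1
6 = 6·1 + 0
Since gcd(393, 2008) = 1, back-substitute to write 1 as a combination:
1 = 43 − 7·6
1 = −7·393 + 64·43
1 = 64·2008 − 327·393
Hence 393⁻¹ ≡ -327 ≡ 1681 (mod 2008).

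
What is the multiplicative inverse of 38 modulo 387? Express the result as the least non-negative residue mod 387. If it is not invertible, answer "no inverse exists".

Run Euclid on (387, 38):
387 = 10*38 + 7
38 = 5*7 + 3
7 = 2*3 + 1
3 = 3*1 + 0
Since gcd(38, 387) = 1, back-substitute to write 1 as a combination:
1 = 7 − 2·3
1 = −2·38 + 11·7
1 = 11·387 − 112·38
Hence 38⁻¹ ≡ -112 ≡ 275 (mod 387).

275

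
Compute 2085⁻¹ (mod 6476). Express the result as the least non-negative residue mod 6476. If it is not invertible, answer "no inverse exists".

Apply the Euclidean algorithm to 6476 and 2085:
6476 = 3·2085 + 221
2085 = 9·221 + 96
221 = 2·96 + 29
96 = 3·29 + 9
29 = 3·9 + 2
9 = 4·2 + 1
2 = 2·1 + 0
gcd = 1, so the inverse exists. Back-substitute:
1 = 9 − 4·2
1 = −4·29 + 13·9
1 = 13·96 − 43·29
1 = −43·221 + 99·96
1 = 99·2085 − 934·221
1 = −934·6476 + 2901·2085
So 2085·2901 ≡ 1 (mod 6476).

2901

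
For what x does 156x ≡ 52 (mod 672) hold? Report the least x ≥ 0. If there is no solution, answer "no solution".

no solution

gcd(156, 672):
672 = 4*156 + 48
156 = 3*48 + 12
48 = 4*12 + 0
gcd = 12, but 12 ∤ 52, so the congruence has no solution.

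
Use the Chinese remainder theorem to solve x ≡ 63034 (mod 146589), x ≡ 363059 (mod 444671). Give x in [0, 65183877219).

13331599639

Write x = 63034 + 146589·k. Then 146589·k ≡ 363059 − 63034 ≡ 300025 (mod 444671).
Need 146589⁻¹ mod 444671. Extended Euclid on (444671, 146589):
444671 = 3*146589 + 4904
146589 = 29*4904 + 4373
4904 = 1*4373 + 531
4373 = 8*531 + 125
531 = 4*125 + 31
125 = 4*31 + 1
31 = 31*1 + 0
Back-substitute:
1 = 125 − 4·31
1 = −4·531 + 17·125
1 = 17·4373 − 140·531
1 = −140·4904 + 157·4373
1 = 157·146589 − 4693·4904
1 = −4693·444671 + 14236·146589
146589⁻¹ ≡ 14236 (mod 444671), so k ≡ 14236·300025 ≡ 90945 (mod 444671).
x = 63034 + 146589·90945 = 13331599639.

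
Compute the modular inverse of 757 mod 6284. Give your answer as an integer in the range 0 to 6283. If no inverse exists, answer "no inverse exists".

gcd(6284, 757) by repeated division:
6284 = 8×757 + 228
757 = 3×228 + 73
228 = 3×73 + 9
73 = 8×9 + 1
9 = 9×1 + 0
gcd = 1, so the inverse exists. Back-substitute:
1 = 73 − 8·9
1 = −8·228 + 25·73
1 = 25·757 − 83·228
1 = −83·6284 + 689·757
So 757·689 ≡ 1 (mod 6284).

689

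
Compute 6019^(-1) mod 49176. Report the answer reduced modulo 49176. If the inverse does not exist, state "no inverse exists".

Apply the Euclidean algorithm to 49176 and 6019:
49176 = 8·6019 + 1024
6019 = 5·1024 + 899
1024 = 1·899 + 125
899 = 7·125 + 24
125 = 5·24 + 5
24 = 4·5 + 4
5 = 1·4 + 1
4 = 4·1 + 0
The gcd is 1. Working backward:
1 = 5 − 4
1 = −24 + 5·5
1 = 5·125 − 26·24
1 = −26·899 + 187·125
1 = 187·1024 − 213·899
1 = −213·6019 + 1252·1024
1 = 1252·49176 − 10229·6019
Thus 6019·(-10229) ≡ 1 (mod 49176); reducing, -10229 mod 49176 = 38947.

38947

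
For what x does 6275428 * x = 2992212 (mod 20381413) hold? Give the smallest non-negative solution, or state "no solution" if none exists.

18676247

First find gcd(6275428, 20381413):
20381413 = 3*6275428 + 1555129
6275428 = 4*1555129 + 54912
1555129 = 28*54912 + 17593
54912 = 3*17593 + 2133
17593 = 8*2133 + 529
2133 = 4*529 + 17
529 = 31*17 + 2
17 = 8*2 + 1
2 = 2*1 + 0
gcd = 1, so a unique solution mod 20381413 exists.
Back-substitute for the Bézout coefficients:
1 = 17 − 8·2
1 = −8·529 + 249·17
1 = 249·2133 − 1004·529
1 = −1004·17593 + 8281·2133
1 = 8281·54912 − 25847·17593
1 = −25847·1555129 + 731997·54912
1 = 731997·6275428 − 2953835·1555129
1 = −2953835·20381413 + 9593502·6275428
So 6275428·(9593502) ≡ 1 (mod 20381413), giving 6275428⁻¹ ≡ 9593502.
x ≡ 6275428⁻¹·2992212 ≡ 9593502·2992212 ≡ 18676247 (mod 20381413).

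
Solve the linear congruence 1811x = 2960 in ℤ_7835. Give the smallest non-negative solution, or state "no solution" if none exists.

1425

First find gcd(1811, 7835):
7835 = 4*1811 + 591
1811 = 3*591 + 38
591 = 15*38 + 21
38 = 1*21 + 17
21 = 1*17 + 4
17 = 4*4 + 1
4 = 4*1 + 0
gcd = 1, so a unique solution mod 7835 exists.
Back-substitute for the Bézout coefficients:
1 = 17 − 4·4
1 = −4·21 + 5·17
1 = 5·38 − 9·21
1 = −9·591 + 140·38
1 = 140·1811 − 429·591
1 = −429·7835 + 1856·1811
So 1811·(1856) ≡ 1 (mod 7835), giving 1811⁻¹ ≡ 1856.
x ≡ 1811⁻¹·2960 ≡ 1856·2960 ≡ 1425 (mod 7835).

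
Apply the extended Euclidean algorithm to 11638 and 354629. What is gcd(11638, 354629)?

Euclidean algorithm:
354629 = 30×11638 + 5489
11638 = 2×5489 + 660
5489 = 8×660 + 209
660 = 3×209 + 33
209 = 6×33 + 11
33 = 3×11 + 0
gcd(11638, 354629) = 11.
Working backward:
11 = 209 − 6·33
11 = −6·660 + 19·209
11 = 19·5489 − 158·660
11 = −158·11638 + 335·5489
11 = 335·354629 − 10208·11638
So 11 = (335)·354629 + (-10208)·11638.

11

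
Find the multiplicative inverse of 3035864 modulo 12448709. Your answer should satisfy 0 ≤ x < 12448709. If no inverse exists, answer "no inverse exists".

no inverse exists

Compute gcd(3035864, 12448709):
12448709 = 4·3035864 + 305253
3035864 = 9·305253 + 288587
305253 = 1·288587 + 16666
288587 = 17·16666 + 5265
16666 = 3·5265 + 871
5265 = 6·871 + 39
871 = 22·39 + 13
39 = 3·13 + 0
gcd(3035864, 12448709) = 13 ≠ 1, so 3035864 has no multiplicative inverse modulo 12448709.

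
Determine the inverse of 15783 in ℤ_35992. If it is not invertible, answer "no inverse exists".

Apply the Euclidean algorithm to 35992 and 15783:
35992 = 2×15783 + 4426
15783 = 3×4426 + 2505
4426 = 1×2505 + 1921
2505 = 1×1921 + 584
1921 = 3×584 + 169
584 = 3×169 + 77
169 = 2×77 + 15
77 = 5×15 + 2
15 = 7×2 + 1
2 = 2×1 + 0
gcd = 1, so the inverse exists. Back-substitute:
1 = 15 − 7·2
1 = −7·77 + 36·15
1 = 36·169 − 79·77
1 = −79·584 + 273·169
1 = 273·1921 − 898·584
1 = −898·2505 + 1171·1921
1 = 1171·4426 − 2069·2505
1 = −2069·15783 + 7378·4426
1 = 7378·35992 − 16825·15783
So 15783·(-16825) ≡ 1 (mod 35992), and -16825 ≡ 19167 (mod 35992).

19167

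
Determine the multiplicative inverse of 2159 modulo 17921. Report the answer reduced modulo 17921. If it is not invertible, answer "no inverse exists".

gcd(17921, 2159) by repeated division:
17921 = 8×2159 + 649
2159 = 3×649 + 212
649 = 3×212 + 13
212 = 16×13 + 4
13 = 3×4 + 1
4 = 4×1 + 0
Since gcd(2159, 17921) = 1, back-substitute to write 1 as a combination:
1 = 13 − 3·4
1 = −3·212 + 49·13
1 = 49·649 − 150·212
1 = −150·2159 + 499·649
1 = 499·17921 − 4142·2159
Thus 2159·(-4142) ≡ 1 (mod 17921); reducing, -4142 mod 17921 = 13779.

13779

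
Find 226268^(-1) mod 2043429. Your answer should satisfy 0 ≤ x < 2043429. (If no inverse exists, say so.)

Run Euclid on (2043429, 226268):
2043429 = 9·226268 + 7017
226268 = 32·7017 + 1724
7017 = 4·1724 + 121
1724 = 14·121 + 30
121 = 4·30 + 1
30 = 30·1 + 0
The gcd is 1. Working backward:
1 = 121 − 4·30
1 = −4·1724 + 57·121
1 = 57·7017 − 232·1724
1 = −232·226268 + 7481·7017
1 = 7481·2043429 − 67561·226268
So 226268·(-67561) ≡ 1 (mod 2043429), and -67561 ≡ 1975868 (mod 2043429).

1975868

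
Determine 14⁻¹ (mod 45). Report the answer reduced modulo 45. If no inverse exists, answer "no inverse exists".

29

gcd(45, 14) by repeated division:
45 = 3·14 + 3
14 = 4·3 + 2
3 = 1·2 + 1
2 = 2·1 + 0
The gcd is 1. Working backward:
1 = 3 − 2
1 = −14 + 5·3
1 = 5·45 − 16·14
Thus 14·(-16) ≡ 1 (mod 45); reducing, -16 mod 45 = 29.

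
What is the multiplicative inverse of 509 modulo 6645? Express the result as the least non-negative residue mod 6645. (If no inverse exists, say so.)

gcd(6645, 509) by repeated division:
6645 = 13×509 + 28
509 = 18×28 + 5
28 = 5×5 + 3
5 = 1×3 + 2
3 = 1×2 + 1
2 = 2×1 + 0
gcd = 1, so the inverse exists. Back-substitute:
1 = 3 − 2
1 = −5 + 2·3
1 = 2·28 − 11·5
1 = −11·509 + 200·28
1 = 200·6645 − 2611·509
Thus 509·(-2611) ≡ 1 (mod 6645); reducing, -2611 mod 6645 = 4034.

4034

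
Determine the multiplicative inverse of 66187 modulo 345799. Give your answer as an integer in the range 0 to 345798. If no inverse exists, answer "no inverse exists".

49576

Extended Euclidean algorithm:
345799 = 5*66187 + 14864
66187 = 4*14864 + 6731
14864 = 2*6731 + 1402
6731 = 4*1402 + 1123
1402 = 1*1123 + 279
1123 = 4*279 + 7
279 = 39*7 + 6
7 = 1*6 + 1
6 = 6*1 + 0
gcd = 1, so the inverse exists. Back-substitute:
1 = 7 − 6
1 = −279 + 40·7
1 = 40·1123 − 161·279
1 = −161·1402 + 201·1123
1 = 201·6731 − 965·1402
1 = −965·14864 + 2131·6731
1 = 2131·66187 − 9489·14864
1 = −9489·345799 + 49576·66187
So 66187·49576 ≡ 1 (mod 345799).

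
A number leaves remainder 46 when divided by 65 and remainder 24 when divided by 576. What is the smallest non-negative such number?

Write x = 46 + 65·k. Then 65·k ≡ 24 − 46 ≡ 554 (mod 576).
Need 65⁻¹ mod 576. Extended Euclid on (576, 65):
576 = 8×65 + 56
65 = 1×56 + 9
56 = 6×9 + 2
9 = 4×2 + 1
2 = 2×1 + 0
Back-substitute:
1 = 9 − 4·2
1 = −4·56 + 25·9
1 = 25·65 − 29·56
1 = −29·576 + 257·65
65⁻¹ ≡ 257 (mod 576), so k ≡ 257·554 ≡ 106 (mod 576).
x = 46 + 65·106 = 6936.

6936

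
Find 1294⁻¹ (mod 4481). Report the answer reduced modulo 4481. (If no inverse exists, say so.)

1167

Run Euclid on (4481, 1294):
4481 = 3*1294 + 599
1294 = 2*599 + 96
599 = 6*96 + 23
96 = 4*23 + 4
23 = 5*4 + 3
4 = 1*3 + 1
3 = 3*1 + 0
Since gcd(1294, 4481) = 1, back-substitute to write 1 as a combination:
1 = 4 − 3
1 = −23 + 6·4
1 = 6·96 − 25·23
1 = −25·599 + 156·96
1 = 156·1294 − 337·599
1 = −337·4481 + 1167·1294
So 1294·1167 ≡ 1 (mod 4481).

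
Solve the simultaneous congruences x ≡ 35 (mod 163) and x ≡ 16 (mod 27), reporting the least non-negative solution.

Write x = 35 + 163·k. Then 163·k ≡ 16 − 35 ≡ 8 (mod 27).
Need 163⁻¹ mod 27. Extended Euclid on (27, 1):
27 = 27×1 + 0
163⁻¹ ≡ 1 (mod 27), so k ≡ 1·8 ≡ 8 (mod 27).
x = 35 + 163·8 = 1339.

1339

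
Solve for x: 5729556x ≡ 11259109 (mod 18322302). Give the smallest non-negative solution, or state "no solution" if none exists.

gcd(5729556, 18322302):
18322302 = 3×5729556 + 1133634
5729556 = 5×1133634 + 61386
1133634 = 18×61386 + 28686
61386 = 2×28686 + 4014
28686 = 7×4014 + 588
4014 = 6×588 + 486
588 = 1×486 + 102
486 = 4×102 + 78
102 = 1×78 + 24
78 = 3×24 + 6
24 = 4×6 + 0
gcd = 6, but 6 ∤ 11259109, so the congruence has no solution.

no solution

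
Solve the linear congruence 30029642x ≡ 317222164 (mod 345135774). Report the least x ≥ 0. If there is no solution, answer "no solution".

First find gcd(30029642, 345135774):
345135774 = 11*30029642 + 14809712
30029642 = 2*14809712 + 410218
14809712 = 36*410218 + 41864
410218 = 9*41864 + 33442
41864 = 1*33442 + 8422
33442 = 3*8422 + 8176
8422 = 1*8176 + 246
8176 = 33*246 + 58
246 = 4*58 + 14
58 = 4*14 + 2
14 = 7*2 + 0
gcd = 2 and 2 | 317222164, so solutions exist. Divide through by 2: 15014821x ≡ 158611082 (mod 172567887).
Now find 15014821⁻¹ mod 172567887:
172567887 = 11×15014821 + 7404856
15014821 = 2×7404856 + 205109
7404856 = 36×205109 + 20932
205109 = 9×20932 + 16721
20932 = 1×16721 + 4211
16721 = 3×4211 + 4088
4211 = 1×4088 + 123
4088 = 33×123 + 29
123 = 4×29 + 7
29 = 4×7 + 1
7 = 7×1 + 0
Back-substitute:
1 = 29 − 4·7
1 = −4·123 + 17·29
1 = 17·4088 − 565·123
1 = −565·4211 + 582·4088
1 = 582·16721 − 2311·4211
1 = −2311·20932 + 2893·16721
1 = 2893·205109 − 28348·20932
1 = −28348·7404856 + 1023421·205109
1 = 1023421·15014821 − 2075190·7404856
1 = −2075190·172567887 + 23850511·15014821
So 15014821⁻¹ ≡ 23850511 (mod 172567887).
Then x ≡ 23850511·158611082 ≡ 137833826 (mod 172567887); the smallest non-negative solution is x = 137833826.

137833826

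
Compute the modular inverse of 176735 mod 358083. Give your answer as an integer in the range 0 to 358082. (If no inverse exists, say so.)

gcd(358083, 176735) by repeated division:
358083 = 2·176735 + 4613
176735 = 38·4613 + 1441
4613 = 3·1441 + 290
1441 = 4·290 + 281
290 = 1·281 + 9
281 = 31·9 + 2
9 = 4·2 + 1
2 = 2·1 + 0
The gcd is 1. Working backward:
1 = 9 − 4·2
1 = −4·281 + 125·9
1 = 125·290 − 129·281
1 = −129·1441 + 641·290
1 = 641·4613 − 2052·1441
1 = −2052·176735 + 78617·4613
1 = 78617·358083 − 159286·176735
Hence 176735⁻¹ ≡ -159286 ≡ 198797 (mod 358083).

198797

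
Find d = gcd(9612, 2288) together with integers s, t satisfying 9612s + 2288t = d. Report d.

4

Repeated division:
9612 = 4*2288 + 460
2288 = 4*460 + 448
460 = 1*448 + 12
448 = 37*12 + 4
12 = 3*4 + 0
gcd(9612, 2288) = 4.
Express as a combination:
4 = 448 − 37·12
4 = −37·460 + 38·448
4 = 38·2288 − 189·460
4 = −189·9612 + 794·2288
So 4 = (-189)·9612 + (794)·2288.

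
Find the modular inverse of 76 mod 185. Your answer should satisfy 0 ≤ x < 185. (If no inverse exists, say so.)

gcd(185, 76) by repeated division:
185 = 2×76 + 33
76 = 2×33 + 10
33 = 3×10 + 3
10 = 3×3 + 1
3 = 3×1 + 0
Since gcd(76, 185) = 1, back-substitute to write 1 as a combination:
1 = 10 − 3·3
1 = −3·33 + 10·10
1 = 10·76 − 23·33
1 = −23·185 + 56·76
So 76·56 ≡ 1 (mod 185).

56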